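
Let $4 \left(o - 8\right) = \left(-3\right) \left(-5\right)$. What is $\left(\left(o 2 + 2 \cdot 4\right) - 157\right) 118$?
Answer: $-14809$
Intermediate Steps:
$o = \frac{47}{4}$ ($o = 8 + \frac{\left(-3\right) \left(-5\right)}{4} = 8 + \frac{1}{4} \cdot 15 = 8 + \frac{15}{4} = \frac{47}{4} \approx 11.75$)
$\left(\left(o 2 + 2 \cdot 4\right) - 157\right) 118 = \left(\left(\frac{47}{4} \cdot 2 + 2 \cdot 4\right) - 157\right) 118 = \left(\left(\frac{47}{2} + 8\right) - 157\right) 118 = \left(\frac{63}{2} - 157\right) 118 = \left(- \frac{251}{2}\right) 118 = -14809$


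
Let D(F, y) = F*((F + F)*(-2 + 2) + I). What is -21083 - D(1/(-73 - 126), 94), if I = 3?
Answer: -4195514/199 ≈ -21083.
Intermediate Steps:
D(F, y) = 3*F (D(F, y) = F*((F + F)*(-2 + 2) + 3) = F*((2*F)*0 + 3) = F*(0 + 3) = F*3 = 3*F)
-21083 - D(1/(-73 - 126), 94) = -21083 - 3/(-73 - 126) = -21083 - 3/(-199) = -21083 - 3*(-1)/199 = -21083 - 1*(-3/199) = -21083 + 3/199 = -4195514/199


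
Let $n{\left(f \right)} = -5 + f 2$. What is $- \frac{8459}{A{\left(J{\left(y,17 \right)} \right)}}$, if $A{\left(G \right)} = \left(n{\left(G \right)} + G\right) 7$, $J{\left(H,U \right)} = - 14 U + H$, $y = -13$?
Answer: $\frac{8459}{5306} \approx 1.5942$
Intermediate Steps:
$J{\left(H,U \right)} = H - 14 U$
$n{\left(f \right)} = -5 + 2 f$
$A{\left(G \right)} = -35 + 21 G$ ($A{\left(G \right)} = \left(\left(-5 + 2 G\right) + G\right) 7 = \left(-5 + 3 G\right) 7 = -35 + 21 G$)
$- \frac{8459}{A{\left(J{\left(y,17 \right)} \right)}} = - \frac{8459}{-35 + 21 \left(-13 - 238\right)} = - \frac{8459}{-35 + 21 \left(-251\right)} = - \frac{8459}{-35 - 5271} = - \frac{8459}{-5306} = \left(-8459\right) \left(- \frac{1}{5306}\right) = \frac{8459}{5306}$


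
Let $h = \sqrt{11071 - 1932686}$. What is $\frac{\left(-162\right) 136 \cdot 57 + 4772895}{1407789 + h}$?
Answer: $\frac{4951293866019}{1981871790136} - \frac{3517071 i \sqrt{1921615}}{1981871790136} \approx 2.4983 - 0.00246 i$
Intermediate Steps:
$h = i \sqrt{1921615}$ ($h = \sqrt{-1921615} = i \sqrt{1921615} \approx 1386.2 i$)
$\frac{\left(-162\right) 136 \cdot 57 + 4772895}{1407789 + h} = \frac{\left(-162\right) 136 \cdot 57 + 4772895}{1407789 + i \sqrt{1921615}} = \frac{\left(-22032\right) 57 + 4772895}{1407789 + i \sqrt{1921615}} = \frac{-1255824 + 4772895}{1407789 + i \sqrt{1921615}} = \frac{3517071}{1407789 + i \sqrt{1921615}}$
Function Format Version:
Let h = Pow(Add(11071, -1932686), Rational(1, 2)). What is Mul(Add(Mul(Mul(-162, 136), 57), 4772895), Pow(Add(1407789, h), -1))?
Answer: Add(Rational(4951293866019, 1981871790136), Mul(Rational(-3517071, 1981871790136), I, Pow(1921615, Rational(1, 2)))) ≈ Add(2.4983, Mul(-0.0024600, I))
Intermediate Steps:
h = Mul(I, Pow(1921615, Rational(1, 2))) (h = Pow(-1921615, Rational(1, 2)) = Mul(I, Pow(1921615, Rational(1, 2))) ≈ Mul(1386.2, I))
Mul(Add(Mul(Mul(-162, 136), 57), 4772895), Pow(Add(1407789, h), -1)) = Mul(Add(Mul(Mul(-162, 136), 57), 4772895), Pow(Add(1407789, Mul(I, Pow(1921615, Rational(1, 2)))), -1)) = Mul(Add(Mul(-22032, 57), 4772895), Pow(Add(1407789, Mul(I, Pow(1921615, Rational(1, 2)))), -1)) = Mul(Add(-1255824, 4772895), Pow(Add(1407789, Mul(I, Pow(1921615, Rational(1, 2)))), -1)) = Mul(3517071, Pow(Add(1407789, Mul(I, Pow(1921615, Rational(1, 2)))), -1))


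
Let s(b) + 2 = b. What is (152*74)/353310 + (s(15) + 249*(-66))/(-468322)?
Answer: 5534694683/82731422910 ≈ 0.066900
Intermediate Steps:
s(b) = -2 + b
(152*74)/353310 + (s(15) + 249*(-66))/(-468322) = (152*74)/353310 + ((-2 + 15) + 249*(-66))/(-468322) = 11248*(1/353310) + (13 - 16434)*(-1/468322) = 5624/176655 - 16421*(-1/468322) = 5624/176655 + 16421/468322 = 5534694683/82731422910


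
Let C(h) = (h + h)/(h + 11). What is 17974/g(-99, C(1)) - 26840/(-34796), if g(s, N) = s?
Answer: -14153776/78291 ≈ -180.78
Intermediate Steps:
C(h) = 2*h/(11 + h) (C(h) = (2*h)/(11 + h) = 2*h/(11 + h))
17974/g(-99, C(1)) - 26840/(-34796) = 17974/(-99) - 26840/(-34796) = 17974*(-1/99) - 26840*(-1/34796) = -1634/9 + 6710/8699 = -14153776/78291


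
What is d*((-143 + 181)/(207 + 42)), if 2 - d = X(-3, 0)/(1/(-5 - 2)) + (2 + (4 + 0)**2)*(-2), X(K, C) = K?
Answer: 646/249 ≈ 2.5944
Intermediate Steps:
d = 17 (d = 2 - (-3/(1/(-5 - 2)) + (2 + (4 + 0)**2)*(-2)) = 2 - (-3/(1/(-7)) + (2 + 4**2)*(-2)) = 2 - (-3/(-1/7) + (2 + 16)*(-2)) = 2 - (-3*(-7) + 18*(-2)) = 2 - (21 - 36) = 2 - 1*(-15) = 2 + 15 = 17)
d*((-143 + 181)/(207 + 42)) = 17*((-143 + 181)/(207 + 42)) = 17*(38/249) = 646/249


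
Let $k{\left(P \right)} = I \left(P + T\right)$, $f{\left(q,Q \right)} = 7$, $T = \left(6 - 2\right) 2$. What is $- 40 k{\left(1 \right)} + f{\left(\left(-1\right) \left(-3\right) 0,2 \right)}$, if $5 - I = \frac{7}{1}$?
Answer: $727$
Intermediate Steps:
$T = 8$ ($T = 4 \cdot 2 = 8$)
$I = -2$ ($I = 5 - \frac{7}{1} = 5 - 7 \cdot 1 = 5 - 7 = -2$)
$k{\left(P \right)} = -16 - 2 P$ ($k{\left(P \right)} = - 2 \left(P + 8\right) = - 2 \left(8 + P\right) = -16 - 2 P$)
$- 40 k{\left(1 \right)} + f{\left(\left(-1\right) \left(-3\right) 0,2 \right)} = - 40 \left(-16 - 2\right) + 7 = \left(-40\right) \left(-18\right) + 7 = 720 + 7 = 727$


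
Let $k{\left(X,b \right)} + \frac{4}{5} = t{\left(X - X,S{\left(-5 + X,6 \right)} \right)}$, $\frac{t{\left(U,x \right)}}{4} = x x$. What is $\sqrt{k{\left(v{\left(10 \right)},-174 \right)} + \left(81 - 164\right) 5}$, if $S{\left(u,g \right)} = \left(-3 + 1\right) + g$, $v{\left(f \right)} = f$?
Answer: $\frac{i \sqrt{8795}}{5} \approx 18.756 i$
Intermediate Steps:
$S{\left(u,g \right)} = -2 + g$
$t{\left(U,x \right)} = 4 x^{2}$ ($t{\left(U,x \right)} = 4 x x = 4 x^{2}$)
$k{\left(X,b \right)} = \frac{316}{5}$ ($k{\left(X,b \right)} = - \frac{4}{5} + 4 \left(-2 + 6\right)^{2} = - \frac{4}{5} + 4 \cdot 4^{2} = - \frac{4}{5} + 4 \cdot 16 = - \frac{4}{5} + 64 = \frac{316}{5}$)
$\sqrt{k{\left(v{\left(10 \right)},-174 \right)} + \left(81 - 164\right) 5} = \sqrt{\frac{316}{5} + \left(81 - 164\right) 5} = \sqrt{\frac{316}{5} - 415} = \sqrt{- \frac{1759}{5}} = \frac{i \sqrt{8795}}{5}$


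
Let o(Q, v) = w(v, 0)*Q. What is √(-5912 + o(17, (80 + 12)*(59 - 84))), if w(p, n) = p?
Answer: 22*I*√93 ≈ 212.16*I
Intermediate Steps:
o(Q, v) = Q*v (o(Q, v) = v*Q = Q*v)
√(-5912 + o(17, (80 + 12)*(59 - 84))) = √(-5912 + 17*((80 + 12)*(59 - 84))) = √(-5912 + 17*(92*(-25))) = √(-5912 + 17*(-2300)) = √(-5912 - 39100) = √(-45012) = 22*I*√93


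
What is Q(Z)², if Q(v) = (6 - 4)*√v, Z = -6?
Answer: -24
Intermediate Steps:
Q(v) = 2*√v
Q(Z)² = (2*√(-6))² = (2*(I*√6))² = (2*I*√6)² = -24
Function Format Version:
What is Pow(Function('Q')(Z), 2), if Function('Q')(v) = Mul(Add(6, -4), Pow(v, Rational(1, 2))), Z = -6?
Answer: -24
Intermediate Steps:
Function('Q')(v) = Mul(2, Pow(v, Rational(1, 2)))
Pow(Function('Q')(Z), 2) = Pow(Mul(2, Pow(-6, Rational(1, 2))), 2) = Pow(Mul(2, Mul(I, Pow(6, Rational(1, 2)))), 2) = Pow(Mul(2, I, Pow(6, Rational(1, 2))), 2) = -24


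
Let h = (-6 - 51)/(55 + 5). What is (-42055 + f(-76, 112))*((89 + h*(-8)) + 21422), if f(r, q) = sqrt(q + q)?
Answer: -904964723 + 430372*sqrt(14)/5 ≈ -9.0464e+8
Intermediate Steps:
f(r, q) = sqrt(2)*sqrt(q) (f(r, q) = sqrt(2*q) = sqrt(2)*sqrt(q))
h = -19/20 (h = -57/60 = -57*1/60 = -19/20 ≈ -0.95000)
(-42055 + f(-76, 112))*((89 + h*(-8)) + 21422) = (-42055 + sqrt(2)*sqrt(112))*((89 - 19/20*(-8)) + 21422) = (-42055 + sqrt(2)*(4*sqrt(7)))*((89 + 38/5) + 21422) = (-42055 + 4*sqrt(14))*(483/5 + 21422) = (-42055 + 4*sqrt(14))*(107593/5) = -904964723 + 430372*sqrt(14)/5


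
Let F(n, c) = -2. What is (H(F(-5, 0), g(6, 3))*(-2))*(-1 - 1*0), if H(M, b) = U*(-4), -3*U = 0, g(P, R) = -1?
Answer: 0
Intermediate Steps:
U = 0 (U = -⅓*0 = 0)
H(M, b) = 0 (H(M, b) = 0*(-4) = 0)
(H(F(-5, 0), g(6, 3))*(-2))*(-1 - 1*0) = (0*(-2))*(-1 - 1*0) = 0*(-1 + 0) = 0*(-1) = 0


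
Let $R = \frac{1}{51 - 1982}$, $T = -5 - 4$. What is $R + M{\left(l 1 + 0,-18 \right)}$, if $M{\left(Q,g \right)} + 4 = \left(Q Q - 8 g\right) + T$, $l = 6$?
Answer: $\frac{322476}{1931} \approx 167.0$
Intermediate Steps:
$T = -9$
$M{\left(Q,g \right)} = -13 + Q^{2} - 8 g$ ($M{\left(Q,g \right)} = -4 - \left(9 + 8 g - Q Q\right) = -4 - \left(9 - Q^{2} + 8 g\right) = -13 + Q^{2} - 8 g$)
$R = - \frac{1}{1931}$ ($R = \frac{1}{-1931} = - \frac{1}{1931} \approx -0.00051787$)
$R + M{\left(l 1 + 0,-18 \right)} = - \frac{1}{1931} - \left(-131 - \left(6 \cdot 1 + 0\right)^{2}\right) = - \frac{1}{1931} + \left(-13 + \left(6 + 0\right)^{2} + 144\right) = - \frac{1}{1931} + \left(-13 + 6^{2} + 144\right) = - \frac{1}{1931} + \left(-13 + 36 + 144\right) = - \frac{1}{1931} + 167 = \frac{322476}{1931}$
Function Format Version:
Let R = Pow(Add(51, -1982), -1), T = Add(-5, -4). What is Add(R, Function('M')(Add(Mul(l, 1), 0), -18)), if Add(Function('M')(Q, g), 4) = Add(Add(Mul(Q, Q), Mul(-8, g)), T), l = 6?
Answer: Rational(322476, 1931) ≈ 167.00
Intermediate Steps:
T = -9
Function('M')(Q, g) = Add(-13, Pow(Q, 2), Mul(-8, g)) (Function('M')(Q, g) = Add(-4, Add(Add(Mul(Q, Q), Mul(-8, g)), -9)) = Add(-4, Add(Add(Pow(Q, 2), Mul(-8, g)), -9)) = Add(-4, Add(-9, Pow(Q, 2), Mul(-8, g))) = Add(-13, Pow(Q, 2), Mul(-8, g)))
R = Rational(-1, 1931) (R = Pow(-1931, -1) = Rational(-1, 1931) ≈ -0.00051787)
Add(R, Function('M')(Add(Mul(l, 1), 0), -18)) = Add(Rational(-1, 1931), Add(-13, Pow(Add(Mul(6, 1), 0), 2), Mul(-8, -18))) = Add(Rational(-1, 1931), Add(-13, Pow(Add(6, 0), 2), 144)) = Add(Rational(-1, 1931), Add(-13, Pow(6, 2), 144)) = Add(Rational(-1, 1931), Add(-13, 36, 144)) = Add(Rational(-1, 1931), 167) = Rational(322476, 1931)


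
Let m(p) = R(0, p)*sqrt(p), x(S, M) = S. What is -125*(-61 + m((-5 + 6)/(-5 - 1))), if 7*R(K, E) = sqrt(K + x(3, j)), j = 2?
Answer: 7625 - 125*I*sqrt(2)/14 ≈ 7625.0 - 12.627*I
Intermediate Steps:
R(K, E) = sqrt(3 + K)/7 (R(K, E) = sqrt(K + 3)/7 = sqrt(3 + K)/7)
m(p) = sqrt(3)*sqrt(p)/7 (m(p) = (sqrt(3 + 0)/7)*sqrt(p) = (sqrt(3)/7)*sqrt(p) = sqrt(3)*sqrt(p)/7)
-125*(-61 + m((-5 + 6)/(-5 - 1))) = -125*(-61 + sqrt(3)*sqrt((-5 + 6)/(-5 - 1))/7) = -125*(-61 + sqrt(3)*sqrt(1/(-6))/7) = -125*(-61 + sqrt(3)*sqrt(1*(-1/6))/7) = -125*(-61 + sqrt(3)*sqrt(-1/6)/7) = -125*(-61 + sqrt(3)*(I*sqrt(6)/6)/7) = -125*(-61 + I*sqrt(2)/14) = 7625 - 125*I*sqrt(2)/14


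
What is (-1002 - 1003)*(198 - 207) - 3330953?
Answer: -3312908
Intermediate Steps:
(-1002 - 1003)*(198 - 207) - 3330953 = -2005*(-9) - 3330953 = 18045 - 3330953 = -3312908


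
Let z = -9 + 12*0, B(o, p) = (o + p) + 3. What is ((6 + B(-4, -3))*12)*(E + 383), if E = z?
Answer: 8976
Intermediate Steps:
B(o, p) = 3 + o + p
z = -9 (z = -9 + 0 = -9)
E = -9
((6 + B(-4, -3))*12)*(E + 383) = ((6 + (3 - 4 - 3))*12)*(-9 + 383) = ((6 - 4)*12)*374 = (2*12)*374 = 24*374 = 8976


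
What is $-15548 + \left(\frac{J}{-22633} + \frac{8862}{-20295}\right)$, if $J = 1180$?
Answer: $- \frac{2380664025842}{153112245} \approx -15548.0$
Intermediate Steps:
$-15548 + \left(\frac{J}{-22633} + \frac{8862}{-20295}\right) = -15548 + \left(\frac{1180}{-22633} + \frac{8862}{-20295}\right) = -15548 + \left(1180 \left(- \frac{1}{22633}\right) + 8862 \left(- \frac{1}{20295}\right)\right) = -15548 - \frac{74840582}{153112245} = - \frac{2380664025842}{153112245}$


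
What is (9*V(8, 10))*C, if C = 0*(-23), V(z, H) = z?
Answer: 0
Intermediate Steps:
C = 0
(9*V(8, 10))*C = (9*8)*0 = 72*0 = 0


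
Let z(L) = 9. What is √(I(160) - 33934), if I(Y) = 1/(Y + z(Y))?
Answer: 3*I*√637205/13 ≈ 184.21*I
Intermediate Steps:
I(Y) = 1/(9 + Y) (I(Y) = 1/(Y + 9) = 1/(9 + Y))
√(I(160) - 33934) = √(1/(9 + 160) - 33934) = √(1/169 - 33934) = √(-5734845/169) = 3*I*√637205/13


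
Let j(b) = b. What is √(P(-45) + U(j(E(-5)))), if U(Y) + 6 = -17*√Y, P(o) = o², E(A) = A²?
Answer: √1934 ≈ 43.977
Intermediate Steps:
U(Y) = -6 - 17*√Y
√(P(-45) + U(j(E(-5)))) = √((-45)² + (-6 - 17*√((-5)²))) = √(2025 + (-6 - 17*√25)) = √(2025 + (-6 - 17*5)) = √(2025 + (-6 - 85)) = √(2025 - 91) = √1934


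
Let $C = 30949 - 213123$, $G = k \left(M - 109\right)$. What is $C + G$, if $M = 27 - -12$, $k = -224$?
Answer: $-166494$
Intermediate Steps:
$M = 39$ ($M = 27 + 12 = 39$)
$G = 15680$ ($G = - 224 \left(39 - 109\right) = \left(-224\right) \left(-70\right) = 15680$)
$C = -182174$
$C + G = -182174 + 15680 = -166494$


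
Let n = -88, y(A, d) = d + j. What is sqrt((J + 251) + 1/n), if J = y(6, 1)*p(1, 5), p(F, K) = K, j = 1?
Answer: sqrt(505274)/44 ≈ 16.155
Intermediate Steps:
y(A, d) = 1 + d (y(A, d) = d + 1 = 1 + d)
J = 10 (J = (1 + 1)*5 = 2*5 = 10)
sqrt((J + 251) + 1/n) = sqrt((10 + 251) + 1/(-88)) = sqrt(261 - 1/88) = sqrt(22967/88) = sqrt(505274)/44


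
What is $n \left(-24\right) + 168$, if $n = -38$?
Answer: $1080$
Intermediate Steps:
$n \left(-24\right) + 168 = \left(-38\right) \left(-24\right) + 168 = 912 + 168 = 1080$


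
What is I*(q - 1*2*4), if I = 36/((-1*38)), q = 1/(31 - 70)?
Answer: 1878/247 ≈ 7.6032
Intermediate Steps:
q = -1/39 (q = 1/(-39) = -1/39 ≈ -0.025641)
I = -18/19 (I = 36/(-38) = 36*(-1/38) = -18/19 ≈ -0.94737)
I*(q - 1*2*4) = -18*(-1/39 - 1*2*4)/19 = -18*(-1/39 - 2*4)/19 = -18*(-1/39 - 8)/19 = -18/19*(-313/39) = 1878/247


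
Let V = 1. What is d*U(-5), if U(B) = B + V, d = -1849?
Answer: 7396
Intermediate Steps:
U(B) = 1 + B (U(B) = B + 1 = 1 + B)
d*U(-5) = -1849*(1 - 5) = -1849*(-4) = 7396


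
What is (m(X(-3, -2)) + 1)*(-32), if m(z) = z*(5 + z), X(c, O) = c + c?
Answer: -224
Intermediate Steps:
X(c, O) = 2*c
(m(X(-3, -2)) + 1)*(-32) = ((2*(-3))*(5 + 2*(-3)) + 1)*(-32) = (-6*(5 - 6) + 1)*(-32) = (-6*(-1) + 1)*(-32) = (6 + 1)*(-32) = 7*(-32) = -224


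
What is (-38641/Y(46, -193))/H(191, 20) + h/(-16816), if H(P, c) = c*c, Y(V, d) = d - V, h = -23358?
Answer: 180175741/100475600 ≈ 1.7932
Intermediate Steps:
H(P, c) = c²
(-38641/Y(46, -193))/H(191, 20) + h/(-16816) = (-38641/(-193 - 1*46))/(20²) - 23358/(-16816) = -38641/(-193 - 46)/400 - 23358*(-1/16816) = -38641/(-239)*(1/400) + 11679/8408 = -38641*(-1/239)*(1/400) + 11679/8408 = (38641/239)*(1/400) + 11679/8408 = 38641/95600 + 11679/8408 = 180175741/100475600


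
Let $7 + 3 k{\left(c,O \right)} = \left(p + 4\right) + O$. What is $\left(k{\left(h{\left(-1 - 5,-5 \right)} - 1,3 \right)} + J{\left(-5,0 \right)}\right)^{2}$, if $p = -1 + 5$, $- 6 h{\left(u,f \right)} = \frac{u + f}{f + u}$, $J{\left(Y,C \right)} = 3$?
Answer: $\frac{169}{9} \approx 18.778$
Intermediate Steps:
$h{\left(u,f \right)} = - \frac{1}{6}$ ($h{\left(u,f \right)} = - \frac{\left(u + f\right) \frac{1}{f + u}}{6} = - \frac{\left(f + u\right) \frac{1}{f + u}}{6} = \left(- \frac{1}{6}\right) 1 = - \frac{1}{6}$)
$p = 4$
$k{\left(c,O \right)} = \frac{1}{3} + \frac{O}{3}$ ($k{\left(c,O \right)} = - \frac{7}{3} + \frac{\left(4 + 4\right) + O}{3} = - \frac{7}{3} + \frac{8 + O}{3} = - \frac{7}{3} + \left(\frac{8}{3} + \frac{O}{3}\right) = \frac{1}{3} + \frac{O}{3}$)
$\left(k{\left(h{\left(-1 - 5,-5 \right)} - 1,3 \right)} + J{\left(-5,0 \right)}\right)^{2} = \left(\left(\frac{1}{3} + \frac{1}{3} \cdot 3\right) + 3\right)^{2} = \left(\left(\frac{1}{3} + 1\right) + 3\right)^{2} = \left(\frac{4}{3} + 3\right)^{2} = \left(\frac{13}{3}\right)^{2} = \frac{169}{9}$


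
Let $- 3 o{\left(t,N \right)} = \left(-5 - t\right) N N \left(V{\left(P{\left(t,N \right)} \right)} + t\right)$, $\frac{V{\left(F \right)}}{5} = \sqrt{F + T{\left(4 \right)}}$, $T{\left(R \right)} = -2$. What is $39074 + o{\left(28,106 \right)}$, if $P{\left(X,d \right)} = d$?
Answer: $3499762 + 1235960 \sqrt{26} \approx 9.802 \cdot 10^{6}$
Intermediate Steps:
$V{\left(F \right)} = 5 \sqrt{-2 + F}$ ($V{\left(F \right)} = 5 \sqrt{F - 2} = 5 \sqrt{-2 + F}$)
$o{\left(t,N \right)} = - \frac{N^{2} \left(-5 - t\right) \left(t + 5 \sqrt{-2 + N}\right)}{3}$ ($o{\left(t,N \right)} = - \frac{\left(-5 - t\right) N N \left(5 \sqrt{-2 + N} + t\right)}{3} = - \frac{N \left(-5 - t\right) N \left(t + 5 \sqrt{-2 + N}\right)}{3} = - \frac{N^{2} \left(-5 - t\right) \left(t + 5 \sqrt{-2 + N}\right)}{3}$)
$39074 + o{\left(28,106 \right)} = 39074 + \frac{106^{2} \left(28^{2} + 5 \cdot 28 + 25 \sqrt{-2 + 106} + 5 \cdot 28 \sqrt{-2 + 106}\right)}{3} = 39074 + \frac{1}{3} \cdot 11236 \left(784 + 140 + 25 \sqrt{104} + 5 \cdot 28 \sqrt{104}\right) = 39074 + \frac{1}{3} \cdot 11236 \left(784 + 140 + 25 \cdot 2 \sqrt{26} + 5 \cdot 28 \cdot 2 \sqrt{26}\right) = 39074 + \frac{1}{3} \cdot 11236 \left(784 + 140 + 50 \sqrt{26} + 280 \sqrt{26}\right) = 39074 + \frac{1}{3} \cdot 11236 \left(924 + 330 \sqrt{26}\right) = 39074 + \left(3460688 + 1235960 \sqrt{26}\right) = 3499762 + 1235960 \sqrt{26}$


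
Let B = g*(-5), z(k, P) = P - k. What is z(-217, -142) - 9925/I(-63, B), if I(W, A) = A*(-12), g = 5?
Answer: 503/12 ≈ 41.917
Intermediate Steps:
B = -25 (B = 5*(-5) = -25)
I(W, A) = -12*A
z(-217, -142) - 9925/I(-63, B) = (-142 - 1*(-217)) - 9925/((-12*(-25))) = (-142 + 217) - 9925/300 = 75 - 9925*1/300 = 75 - 397/12 = 503/12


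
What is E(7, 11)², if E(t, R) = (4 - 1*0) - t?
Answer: 9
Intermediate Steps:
E(t, R) = 4 - t (E(t, R) = (4 + 0) - t = 4 - t)
E(7, 11)² = (4 - 1*7)² = (4 - 7)² = (-3)² = 9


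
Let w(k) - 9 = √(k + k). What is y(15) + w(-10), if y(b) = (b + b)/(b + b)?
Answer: 10 + 2*I*√5 ≈ 10.0 + 4.4721*I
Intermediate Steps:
w(k) = 9 + √2*√k (w(k) = 9 + √(k + k) = 9 + √(2*k) = 9 + √2*√k)
y(b) = 1 (y(b) = (2*b)/((2*b)) = (2*b)*(1/(2*b)) = 1)
y(15) + w(-10) = 1 + (9 + √2*√(-10)) = 1 + (9 + √2*(I*√10)) = 1 + (9 + 2*I*√5) = 10 + 2*I*√5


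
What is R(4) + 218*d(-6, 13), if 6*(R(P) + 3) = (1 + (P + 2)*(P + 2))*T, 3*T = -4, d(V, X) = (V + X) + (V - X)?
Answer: -23645/9 ≈ -2627.2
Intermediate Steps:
d(V, X) = 2*V
T = -4/3 (T = (⅓)*(-4) = -4/3 ≈ -1.3333)
R(P) = -29/9 - 2*(2 + P)²/9 (R(P) = -3 + ((1 + (P + 2)*(P + 2))*(-4/3))/6 = -3 + ((1 + (2 + P)*(2 + P))*(-4/3))/6 = -3 + ((1 + (2 + P)²)*(-4/3))/6 = -3 + (-4/3 - 4*(2 + P)²/3)/6 = -3 + (-2/9 - 2*(2 + P)²/9) = -29/9 - 2*(2 + P)²/9)
R(4) + 218*d(-6, 13) = (-29/9 - 2*(2 + 4)²/9) + 218*(2*(-6)) = (-29/9 - 2/9*6²) + 218*(-12) = (-29/9 - 2/9*36) - 2616 = (-29/9 - 8) - 2616 = -101/9 - 2616 = -23645/9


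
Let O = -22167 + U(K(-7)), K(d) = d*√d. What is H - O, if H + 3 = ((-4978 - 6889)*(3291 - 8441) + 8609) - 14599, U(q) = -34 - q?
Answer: 61131258 - 7*I*√7 ≈ 6.1131e+7 - 18.52*I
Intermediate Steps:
K(d) = d^(3/2)
O = -22201 + 7*I*√7 (O = -22167 + (-34 - (-7)^(3/2)) = -22167 + (-34 - (-7)*I*√7) = -22167 + (-34 + 7*I*√7) = -22201 + 7*I*√7 ≈ -22201.0 + 18.52*I)
H = 61109057 (H = -3 + (((-4978 - 6889)*(3291 - 8441) + 8609) - 14599) = -3 + ((-11867*(-5150) + 8609) - 14599) = -3 + ((61115050 + 8609) - 14599) = -3 + (61123659 - 14599) = -3 + 61109060 = 61109057)
H - O = 61109057 - (-22201 + 7*I*√7) = 61109057 + (22201 - 7*I*√7) = 61131258 - 7*I*√7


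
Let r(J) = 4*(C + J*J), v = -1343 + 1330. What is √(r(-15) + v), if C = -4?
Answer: √871 ≈ 29.513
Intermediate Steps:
v = -13
r(J) = -16 + 4*J² (r(J) = 4*(-4 + J*J) = 4*(-4 + J²) = -16 + 4*J²)
√(r(-15) + v) = √((-16 + 4*(-15)²) - 13) = √((-16 + 4*225) - 13) = √((-16 + 900) - 13) = √(884 - 13) = √871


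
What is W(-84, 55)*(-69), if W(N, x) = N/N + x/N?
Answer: -667/28 ≈ -23.821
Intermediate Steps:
W(N, x) = 1 + x/N
W(-84, 55)*(-69) = ((-84 + 55)/(-84))*(-69) = -1/84*(-29)*(-69) = (29/84)*(-69) = -667/28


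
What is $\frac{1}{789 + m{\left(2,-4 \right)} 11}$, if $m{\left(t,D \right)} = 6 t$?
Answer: $\frac{1}{921} \approx 0.0010858$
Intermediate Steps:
$\frac{1}{789 + m{\left(2,-4 \right)} 11} = \frac{1}{789 + 6 \cdot 2 \cdot 11} = \frac{1}{789 + 12 \cdot 11} = \frac{1}{789 + 132} = \frac{1}{921}$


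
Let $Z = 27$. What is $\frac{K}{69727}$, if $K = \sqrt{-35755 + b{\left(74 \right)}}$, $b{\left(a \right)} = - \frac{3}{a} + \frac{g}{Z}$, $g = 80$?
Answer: $\frac{i \sqrt{15858048522}}{46438182} \approx 0.0027118 i$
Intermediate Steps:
$b{\left(a \right)} = \frac{80}{27} - \frac{3}{a}$ ($b{\left(a \right)} = - \frac{3}{a} + \frac{80}{27} = \frac{80}{27} - \frac{3}{a}$)
$K = \frac{i \sqrt{15858048522}}{666}$ ($K = \sqrt{-35755 + \left(\frac{80}{27} - \frac{3}{74}\right)} = \sqrt{-35755 + \frac{5839}{1998}} = \sqrt{- \frac{71432651}{1998}} = \frac{i \sqrt{15858048522}}{666} \approx 189.08 i$)
$\frac{K}{69727} = \frac{\frac{1}{666} i \sqrt{15858048522}}{69727} = \frac{i \sqrt{15858048522}}{666} \cdot \frac{1}{69727} = \frac{i \sqrt{15858048522}}{46438182}$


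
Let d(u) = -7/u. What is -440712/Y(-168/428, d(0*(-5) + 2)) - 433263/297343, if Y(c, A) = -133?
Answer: 130985004237/39546619 ≈ 3312.2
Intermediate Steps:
-440712/Y(-168/428, d(0*(-5) + 2)) - 433263/297343 = -440712/(-133) - 433263/297343 = -440712*(-1/133) - 433263*1/297343 = 440712/133 - 433263/297343 = 130985004237/39546619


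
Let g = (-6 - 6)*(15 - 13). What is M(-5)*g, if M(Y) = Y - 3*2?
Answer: 264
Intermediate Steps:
M(Y) = -6 + Y (M(Y) = Y - 6 = -6 + Y)
g = -24 (g = -12*2 = -24)
M(-5)*g = (-6 - 5)*(-24) = -11*(-24) = 264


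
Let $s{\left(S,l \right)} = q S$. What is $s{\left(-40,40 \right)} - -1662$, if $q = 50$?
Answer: $-338$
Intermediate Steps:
$s{\left(S,l \right)} = 50 S$
$s{\left(-40,40 \right)} - -1662 = 50 \left(-40\right) - -1662 = -2000 + 1662 = -338$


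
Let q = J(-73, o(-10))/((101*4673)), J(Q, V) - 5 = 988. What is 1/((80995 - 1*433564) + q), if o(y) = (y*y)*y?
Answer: -471973/166403047644 ≈ -2.8363e-6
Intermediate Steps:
o(y) = y**3 (o(y) = y**2*y = y**3)
J(Q, V) = 993 (J(Q, V) = 5 + 988 = 993)
q = 993/471973 (q = 993/((101*4673)) = 993/471973 ≈ 0.0021039)
1/((80995 - 1*433564) + q) = 1/((80995 - 1*433564) + 993/471973) = 1/((80995 - 433564) + 993/471973) = 1/(-352569 + 993/471973) = 1/(-166403047644/471973) = -471973/166403047644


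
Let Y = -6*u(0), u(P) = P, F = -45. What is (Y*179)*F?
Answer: 0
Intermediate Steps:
Y = 0 (Y = -6*0 = 0)
(Y*179)*F = (0*179)*(-45) = 0*(-45) = 0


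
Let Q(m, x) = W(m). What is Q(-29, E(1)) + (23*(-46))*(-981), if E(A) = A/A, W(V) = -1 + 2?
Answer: 1037899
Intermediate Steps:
W(V) = 1
E(A) = 1
Q(m, x) = 1
Q(-29, E(1)) + (23*(-46))*(-981) = 1 + (23*(-46))*(-981) = 1 - 1058*(-981) = 1 + 1037898 = 1037899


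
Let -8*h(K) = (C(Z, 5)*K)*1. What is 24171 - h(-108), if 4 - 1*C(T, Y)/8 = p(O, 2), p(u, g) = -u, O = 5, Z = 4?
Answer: 23199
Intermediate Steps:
C(T, Y) = 72 (C(T, Y) = 32 - (-8)*5 = 32 - 8*(-5) = 32 + 40 = 72)
h(K) = -9*K (h(K) = -72*K/8 = -9*K)
24171 - h(-108) = 24171 - (-9)*(-108) = 24171 - 1*972 = 24171 - 972 = 23199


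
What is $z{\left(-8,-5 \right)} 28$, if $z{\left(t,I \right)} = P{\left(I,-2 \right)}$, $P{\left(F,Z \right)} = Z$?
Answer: $-56$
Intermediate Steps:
$z{\left(t,I \right)} = -2$
$z{\left(-8,-5 \right)} 28 = \left(-2\right) 28 = -56$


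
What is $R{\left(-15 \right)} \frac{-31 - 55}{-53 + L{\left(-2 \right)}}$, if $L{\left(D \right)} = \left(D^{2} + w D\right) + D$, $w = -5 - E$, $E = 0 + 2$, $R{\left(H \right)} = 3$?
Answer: $\frac{258}{37} \approx 6.973$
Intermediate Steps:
$E = 2$
$w = -7$ ($w = -5 - 2 = -7$)
$L{\left(D \right)} = D^{2} - 6 D$ ($L{\left(D \right)} = \left(D^{2} - 7 D\right) + D = D^{2} - 6 D$)
$R{\left(-15 \right)} \frac{-31 - 55}{-53 + L{\left(-2 \right)}} = 3 \frac{-31 - 55}{-53 - 2 \left(-6 - 2\right)} = 3 \left(- \frac{86}{-53 - -16}\right) = 3 \left(- \frac{86}{-53 + 16}\right) = 3 \left(- \frac{86}{-37}\right) = 3 \left(\left(-86\right) \left(- \frac{1}{37}\right)\right) = 3 \cdot \frac{86}{37} = \frac{258}{37}$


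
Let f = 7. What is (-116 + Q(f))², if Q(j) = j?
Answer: 11881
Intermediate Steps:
(-116 + Q(f))² = (-116 + 7)² = (-109)² = 11881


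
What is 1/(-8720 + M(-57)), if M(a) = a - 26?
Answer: -1/8803 ≈ -0.00011360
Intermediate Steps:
M(a) = -26 + a
1/(-8720 + M(-57)) = 1/(-8720 + (-26 - 57)) = 1/(-8720 - 83) = 1/(-8803) = -1/8803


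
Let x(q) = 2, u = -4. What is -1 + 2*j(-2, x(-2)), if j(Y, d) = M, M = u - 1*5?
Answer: -19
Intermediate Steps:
M = -9 (M = -4 - 1*5 = -4 - 5 = -9)
j(Y, d) = -9
-1 + 2*j(-2, x(-2)) = -1 + 2*(-9) = -1 - 18 = -19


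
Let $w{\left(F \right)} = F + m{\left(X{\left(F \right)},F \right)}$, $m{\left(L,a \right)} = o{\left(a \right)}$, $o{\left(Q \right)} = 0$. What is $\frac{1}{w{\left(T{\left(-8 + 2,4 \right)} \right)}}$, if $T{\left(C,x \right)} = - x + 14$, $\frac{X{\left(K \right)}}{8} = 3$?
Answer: $\frac{1}{10} \approx 0.1$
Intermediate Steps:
$X{\left(K \right)} = 24$ ($X{\left(K \right)} = 8 \cdot 3 = 24$)
$m{\left(L,a \right)} = 0$
$T{\left(C,x \right)} = 14 - x$
$w{\left(F \right)} = F$ ($w{\left(F \right)} = F + 0 = F$)
$\frac{1}{w{\left(T{\left(-8 + 2,4 \right)} \right)}} = \frac{1}{14 - 4} = \frac{1}{10}$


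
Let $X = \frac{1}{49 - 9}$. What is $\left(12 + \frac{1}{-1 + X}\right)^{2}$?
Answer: $\frac{183184}{1521} \approx 120.44$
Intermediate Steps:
$X = \frac{1}{40} \approx 0.025$
$\left(12 + \frac{1}{-1 + X}\right)^{2} = \left(12 + \frac{1}{-1 + \frac{1}{40}}\right)^{2} = \left(12 + \frac{1}{- \frac{39}{40}}\right)^{2} = \left(12 - \frac{40}{39}\right)^{2} = \left(\frac{428}{39}\right)^{2} = \frac{183184}{1521}$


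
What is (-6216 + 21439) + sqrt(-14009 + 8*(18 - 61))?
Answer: 15223 + I*sqrt(14353) ≈ 15223.0 + 119.8*I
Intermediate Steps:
(-6216 + 21439) + sqrt(-14009 + 8*(18 - 61)) = 15223 + sqrt(-14009 + 8*(-43)) = 15223 + sqrt(-14009 - 344) = 15223 + sqrt(-14353) = 15223 + I*sqrt(14353)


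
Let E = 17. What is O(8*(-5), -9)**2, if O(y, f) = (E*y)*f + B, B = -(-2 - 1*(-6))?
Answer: 37405456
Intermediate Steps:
B = -4 (B = -(-2 + 6) = -1*4 = -4)
O(y, f) = -4 + 17*f*y (O(y, f) = (17*y)*f - 4 = 17*f*y - 4 = -4 + 17*f*y)
O(8*(-5), -9)**2 = (-4 + 17*(-9)*(8*(-5)))**2 = (-4 + 17*(-9)*(-40))**2 = (-4 + 6120)**2 = 6116**2 = 37405456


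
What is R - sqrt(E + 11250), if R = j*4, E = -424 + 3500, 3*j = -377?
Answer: -1508/3 - sqrt(14326) ≈ -622.36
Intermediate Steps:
j = -377/3 (j = (1/3)*(-377) = -377/3 ≈ -125.67)
E = 3076
R = -1508/3 (R = -377/3*4 = -1508/3 ≈ -502.67)
R - sqrt(E + 11250) = -1508/3 - sqrt(3076 + 11250) = -1508/3 - sqrt(14326)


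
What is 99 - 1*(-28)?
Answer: 127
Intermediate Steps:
99 - 1*(-28) = 99 + 28 = 127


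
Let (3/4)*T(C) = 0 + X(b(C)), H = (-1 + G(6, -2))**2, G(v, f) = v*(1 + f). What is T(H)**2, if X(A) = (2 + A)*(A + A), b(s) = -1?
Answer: 64/9 ≈ 7.1111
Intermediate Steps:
X(A) = 2*A*(2 + A) (X(A) = (2 + A)*(2*A) = 2*A*(2 + A))
H = 49 (H = (-1 + 6*(1 - 2))**2 = (-1 + 6*(-1))**2 = (-1 - 6)**2 = (-7)**2 = 49)
T(C) = -8/3 (T(C) = 4*(0 + 2*(-1)*(2 - 1))/3 = 4*(0 + 2*(-1)*1)/3 = 4*(0 - 2)/3 = (4/3)*(-2) = -8/3)
T(H)**2 = (-8/3)**2 = 64/9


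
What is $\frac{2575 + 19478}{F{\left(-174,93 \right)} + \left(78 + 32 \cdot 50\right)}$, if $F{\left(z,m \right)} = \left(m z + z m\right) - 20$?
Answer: $- \frac{22053}{30706} \approx -0.7182$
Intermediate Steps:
$F{\left(z,m \right)} = -20 + 2 m z$ ($F{\left(z,m \right)} = \left(m z + m z\right) - 20 = 2 m z - 20 = -20 + 2 m z$)
$\frac{2575 + 19478}{F{\left(-174,93 \right)} + \left(78 + 32 \cdot 50\right)} = \frac{2575 + 19478}{\left(-20 + 2 \cdot 93 \left(-174\right)\right) + \left(78 + 32 \cdot 50\right)} = \frac{22053}{\left(-20 - 32364\right) + \left(78 + 1600\right)} = \frac{22053}{-32384 + 1678} = \frac{22053}{-30706} = 22053 \left(- \frac{1}{30706}\right) = - \frac{22053}{30706}$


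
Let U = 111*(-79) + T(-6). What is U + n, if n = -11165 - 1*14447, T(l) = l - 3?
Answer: -34390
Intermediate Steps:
T(l) = -3 + l
n = -25612 (n = -11165 - 14447 = -25612)
U = -8778 (U = 111*(-79) + (-3 - 6) = -8769 - 9 = -8778)
U + n = -8778 - 25612 = -34390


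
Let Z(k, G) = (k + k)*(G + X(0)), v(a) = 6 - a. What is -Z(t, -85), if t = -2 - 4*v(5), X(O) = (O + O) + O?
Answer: -1020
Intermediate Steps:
X(O) = 3*O (X(O) = 2*O + O = 3*O)
t = -6 (t = -2 - 4*(6 - 1*5) = -2 - 4*(6 - 5) = -2 - 4*1 = -2 - 4 = -6)
Z(k, G) = 2*G*k (Z(k, G) = (k + k)*(G + 3*0) = (2*k)*(G + 0) = (2*k)*G = 2*G*k)
-Z(t, -85) = -2*(-85)*(-6) = -1*1020 = -1020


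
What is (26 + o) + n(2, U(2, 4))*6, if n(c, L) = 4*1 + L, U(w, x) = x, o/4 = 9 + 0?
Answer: 110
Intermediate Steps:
o = 36 (o = 4*(9 + 0) = 4*9 = 36)
n(c, L) = 4 + L
(26 + o) + n(2, U(2, 4))*6 = (26 + 36) + (4 + 4)*6 = 62 + 8*6 = 62 + 48 = 110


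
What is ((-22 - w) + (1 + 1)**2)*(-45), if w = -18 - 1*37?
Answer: -1665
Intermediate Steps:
w = -55 (w = -18 - 37 = -55)
((-22 - w) + (1 + 1)**2)*(-45) = ((-22 - 1*(-55)) + (1 + 1)**2)*(-45) = ((-22 + 55) + 2**2)*(-45) = (33 + 4)*(-45) = 37*(-45) = -1665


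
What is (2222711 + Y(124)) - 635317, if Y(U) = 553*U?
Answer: 1655966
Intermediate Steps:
(2222711 + Y(124)) - 635317 = (2222711 + 553*124) - 635317 = (2222711 + 68572) - 635317 = 2291283 - 635317 = 1655966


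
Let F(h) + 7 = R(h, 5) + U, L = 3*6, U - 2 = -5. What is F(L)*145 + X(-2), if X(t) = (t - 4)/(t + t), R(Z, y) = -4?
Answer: -4057/2 ≈ -2028.5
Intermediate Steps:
U = -3 (U = 2 - 5 = -3)
L = 18
F(h) = -14 (F(h) = -7 + (-4 - 3) = -7 - 7 = -14)
X(t) = (-4 + t)/(2*t) (X(t) = (-4 + t)/((2*t)) = (-4 + t)*(1/(2*t)) = (-4 + t)/(2*t))
F(L)*145 + X(-2) = -14*145 + (1/2)*(-4 - 2)/(-2) = -2030 + (1/2)*(-1/2)*(-6) = -2030 + 3/2 = -4057/2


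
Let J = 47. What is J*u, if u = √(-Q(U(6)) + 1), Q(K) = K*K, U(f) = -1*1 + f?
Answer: 94*I*√6 ≈ 230.25*I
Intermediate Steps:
U(f) = -1 + f
Q(K) = K²
u = 2*I*√6 (u = √(-(-1 + 6)² + 1) = √(-1*5² + 1) = √(-1*25 + 1) = √(-25 + 1) = √(-24) = 2*I*√6 ≈ 4.899*I)
J*u = 47*(2*I*√6) = 94*I*√6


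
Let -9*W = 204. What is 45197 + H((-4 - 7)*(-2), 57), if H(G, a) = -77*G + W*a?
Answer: 42211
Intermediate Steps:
W = -68/3 (W = -1/9*204 = -68/3 ≈ -22.667)
H(G, a) = -77*G - 68*a/3
45197 + H((-4 - 7)*(-2), 57) = 45197 + (-77*(-4 - 7)*(-2) - 68/3*57) = 45197 + (-(-847)*(-2) - 1292) = 45197 + (-77*22 - 1292) = 45197 + (-1694 - 1292) = 45197 - 2986 = 42211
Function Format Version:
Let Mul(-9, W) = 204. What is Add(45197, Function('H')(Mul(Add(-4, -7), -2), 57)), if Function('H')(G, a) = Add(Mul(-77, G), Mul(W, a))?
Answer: 42211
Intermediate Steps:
W = Rational(-68, 3) (W = Mul(Rational(-1, 9), 204) = Rational(-68, 3) ≈ -22.667)
Function('H')(G, a) = Add(Mul(-77, G), Mul(Rational(-68, 3), a))
Add(45197, Function('H')(Mul(Add(-4, -7), -2), 57)) = Add(45197, Add(Mul(-77, Mul(Add(-4, -7), -2)), Mul(Rational(-68, 3), 57))) = Add(45197, Add(Mul(-77, Mul(-11, -2)), -1292)) = Add(45197, Add(Mul(-77, 22), -1292)) = Add(45197, Add(-1694, -1292)) = Add(45197, -2986) = 42211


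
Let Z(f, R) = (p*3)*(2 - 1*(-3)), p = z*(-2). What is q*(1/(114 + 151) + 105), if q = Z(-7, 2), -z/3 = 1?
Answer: 500868/53 ≈ 9450.3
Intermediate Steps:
z = -3 (z = -3*1 = -3)
p = 6 (p = -3*(-2) = 6)
Z(f, R) = 90 (Z(f, R) = (6*3)*(2 - 1*(-3)) = 18*(2 + 3) = 18*5 = 90)
q = 90
q*(1/(114 + 151) + 105) = 90*(1/(114 + 151) + 105) = 90*(1/265 + 105) = 90*(27826/265) = 500868/53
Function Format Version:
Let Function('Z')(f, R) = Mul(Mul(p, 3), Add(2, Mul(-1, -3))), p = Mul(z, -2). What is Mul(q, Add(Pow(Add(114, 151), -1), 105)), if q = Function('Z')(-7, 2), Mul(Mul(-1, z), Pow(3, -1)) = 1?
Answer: Rational(500868, 53) ≈ 9450.3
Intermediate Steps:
z = -3 (z = Mul(-3, 1) = -3)
p = 6 (p = Mul(-3, -2) = 6)
Function('Z')(f, R) = 90 (Function('Z')(f, R) = Mul(Mul(6, 3), Add(2, Mul(-1, -3))) = Mul(18, Add(2, 3)) = Mul(18, 5) = 90)
q = 90
Mul(q, Add(Pow(Add(114, 151), -1), 105)) = Mul(90, Add(Pow(Add(114, 151), -1), 105)) = Mul(90, Add(Pow(265, -1), 105)) = Mul(90, Add(Rational(1, 265), 105)) = Mul(90, Rational(27826, 265)) = Rational(500868, 53)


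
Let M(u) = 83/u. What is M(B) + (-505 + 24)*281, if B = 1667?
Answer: -225313304/1667 ≈ -1.3516e+5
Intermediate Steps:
M(B) + (-505 + 24)*281 = 83/1667 + (-505 + 24)*281 = 83*(1/1667) - 481*281 = 83/1667 - 135161 = -225313304/1667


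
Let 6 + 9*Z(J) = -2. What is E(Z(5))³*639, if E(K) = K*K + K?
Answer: -36352/59049 ≈ -0.61562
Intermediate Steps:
Z(J) = -8/9 (Z(J) = -⅔ + (⅑)*(-2) = -⅔ - 2/9 = -8/9)
E(K) = K + K² (E(K) = K² + K = K + K²)
E(Z(5))³*639 = (-8*(1 - 8/9)/9)³*639 = (-8/9*⅑)³*639 = (-8/81)³*639 = -512/531441*639 = -36352/59049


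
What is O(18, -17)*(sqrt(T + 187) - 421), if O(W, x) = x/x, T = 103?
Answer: -421 + sqrt(290) ≈ -403.97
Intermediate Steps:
O(W, x) = 1
O(18, -17)*(sqrt(T + 187) - 421) = 1*(sqrt(103 + 187) - 421) = 1*(sqrt(290) - 421) = 1*(-421 + sqrt(290)) = -421 + sqrt(290)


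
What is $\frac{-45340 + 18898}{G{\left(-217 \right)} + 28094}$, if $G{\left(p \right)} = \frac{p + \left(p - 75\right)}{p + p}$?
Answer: $- \frac{3825276}{4064435} \approx -0.94116$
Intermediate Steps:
$G{\left(p \right)} = \frac{-75 + 2 p}{2 p}$ ($G{\left(p \right)} = \frac{p + \left(p - 75\right)}{2 p} = \left(p + \left(-75 + p\right)\right) \frac{1}{2 p} = \left(-75 + 2 p\right) \frac{1}{2 p} = \frac{-75 + 2 p}{2 p}$)
$\frac{-45340 + 18898}{G{\left(-217 \right)} + 28094} = \frac{-45340 + 18898}{\frac{- \frac{75}{2} - 217}{-217} + 28094} = - \frac{26442}{\left(- \frac{1}{217}\right) \left(- \frac{509}{2}\right) + 28094} = - \frac{26442}{\frac{509}{434} + 28094} = - \frac{26442}{\frac{12193305}{434}} = \left(-26442\right) \frac{434}{12193305} = - \frac{3825276}{4064435}$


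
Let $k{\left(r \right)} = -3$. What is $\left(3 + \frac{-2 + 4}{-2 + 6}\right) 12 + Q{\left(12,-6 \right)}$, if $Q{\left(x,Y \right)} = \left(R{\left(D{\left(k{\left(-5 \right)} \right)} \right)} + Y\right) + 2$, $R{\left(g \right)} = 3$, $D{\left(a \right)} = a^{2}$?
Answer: $41$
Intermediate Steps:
$Q{\left(x,Y \right)} = 5 + Y$ ($Q{\left(x,Y \right)} = \left(3 + Y\right) + 2 = 5 + Y$)
$\left(3 + \frac{-2 + 4}{-2 + 6}\right) 12 + Q{\left(12,-6 \right)} = \left(3 + \frac{-2 + 4}{-2 + 6}\right) 12 + \left(5 - 6\right) = \left(3 + \frac{2}{4}\right) 12 - 1 = \left(3 + 2 \cdot \frac{1}{4}\right) 12 - 1 = \left(3 + \frac{1}{2}\right) 12 - 1 = \frac{7}{2} \cdot 12 - 1 = 42 - 1 = 41$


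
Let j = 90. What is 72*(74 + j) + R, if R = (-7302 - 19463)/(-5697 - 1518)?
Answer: 17044297/1443 ≈ 11812.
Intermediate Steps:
R = 5353/1443 (R = -26765/(-7215) = -26765*(-1/7215) = 5353/1443 ≈ 3.7096)
72*(74 + j) + R = 72*(74 + 90) + 5353/1443 = 72*164 + 5353/1443 = 11808 + 5353/1443 = 17044297/1443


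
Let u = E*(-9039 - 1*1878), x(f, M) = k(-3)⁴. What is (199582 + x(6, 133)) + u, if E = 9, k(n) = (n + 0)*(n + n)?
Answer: 206305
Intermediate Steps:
k(n) = 2*n² (k(n) = n*(2*n) = 2*n²)
x(f, M) = 104976 (x(f, M) = (2*(-3)²)⁴ = (2*9)⁴ = 18⁴ = 104976)
u = -98253 (u = 9*(-9039 - 1*1878) = 9*(-9039 - 1878) = 9*(-10917) = -98253)
(199582 + x(6, 133)) + u = (199582 + 104976) - 98253 = 304558 - 98253 = 206305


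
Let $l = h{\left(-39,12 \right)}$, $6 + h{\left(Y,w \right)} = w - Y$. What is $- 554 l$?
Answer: $-24930$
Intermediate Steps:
$h{\left(Y,w \right)} = -6 + w - Y$ ($h{\left(Y,w \right)} = -6 - \left(Y - w\right) = -6 + w - Y$)
$l = 45$ ($l = -6 + 12 - -39 = -6 + 12 + 39 = 45$)
$- 554 l = \left(-554\right) 45 = -24930$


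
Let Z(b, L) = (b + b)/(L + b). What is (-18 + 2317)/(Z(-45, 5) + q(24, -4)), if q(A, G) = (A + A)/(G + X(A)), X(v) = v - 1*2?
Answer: 27588/59 ≈ 467.59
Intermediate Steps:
X(v) = -2 + v (X(v) = v - 2 = -2 + v)
q(A, G) = 2*A/(-2 + A + G) (q(A, G) = (A + A)/(G + (-2 + A)) = (2*A)/(-2 + A + G) = 2*A/(-2 + A + G))
Z(b, L) = 2*b/(L + b) (Z(b, L) = (2*b)/(L + b) = 2*b/(L + b))
(-18 + 2317)/(Z(-45, 5) + q(24, -4)) = (-18 + 2317)/(2*(-45)/(5 - 45) + 2*24/(-2 + 24 - 4)) = 2299/(2*(-45)/(-40) + 2*24/18) = 2299/(2*(-45)*(-1/40) + 2*24*(1/18)) = 2299/(9/4 + 8/3) = 2299/(59/12) = 2299*(12/59) = 27588/59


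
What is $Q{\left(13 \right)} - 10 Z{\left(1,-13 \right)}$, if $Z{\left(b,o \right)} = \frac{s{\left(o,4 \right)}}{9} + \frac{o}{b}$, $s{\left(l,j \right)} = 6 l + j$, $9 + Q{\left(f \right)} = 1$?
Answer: $\frac{1838}{9} \approx 204.22$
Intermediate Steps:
$Q{\left(f \right)} = -8$ ($Q{\left(f \right)} = -9 + 1 = -8$)
$s{\left(l,j \right)} = j + 6 l$
$Z{\left(b,o \right)} = \frac{4}{9} + \frac{2 o}{3} + \frac{o}{b}$ ($Z{\left(b,o \right)} = \frac{4 + 6 o}{9} + \frac{o}{b} = \left(4 + 6 o\right) \frac{1}{9} + \frac{o}{b} = \left(\frac{4}{9} + \frac{2 o}{3}\right) + \frac{o}{b} = \frac{4}{9} + \frac{2 o}{3} + \frac{o}{b}$)
$Q{\left(13 \right)} - 10 Z{\left(1,-13 \right)} = -8 - 10 \left(\frac{4}{9} + \frac{2}{3} \left(-13\right) - \frac{13}{1}\right) = -8 - 10 \left(\frac{4}{9} - \frac{26}{3} - 13\right) = -8 - - \frac{1910}{9} = -8 + \frac{1910}{9} = \frac{1838}{9}$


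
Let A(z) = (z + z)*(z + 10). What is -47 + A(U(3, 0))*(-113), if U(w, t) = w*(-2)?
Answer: 5377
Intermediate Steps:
U(w, t) = -2*w
A(z) = 2*z*(10 + z) (A(z) = (2*z)*(10 + z) = 2*z*(10 + z))
-47 + A(U(3, 0))*(-113) = -47 + (2*(-2*3)*(10 - 2*3))*(-113) = -47 + (2*(-6)*(10 - 6))*(-113) = -47 + (2*(-6)*4)*(-113) = -47 - 48*(-113) = -47 + 5424 = 5377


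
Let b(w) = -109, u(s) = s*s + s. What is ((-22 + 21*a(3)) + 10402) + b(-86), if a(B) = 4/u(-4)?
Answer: 10278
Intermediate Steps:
u(s) = s + s² (u(s) = s² + s = s + s²)
a(B) = ⅓ (a(B) = 4/((-4*(1 - 4))) = 4/((-4*(-3))) = 4/12 = 4*(1/12) = ⅓)
((-22 + 21*a(3)) + 10402) + b(-86) = ((-22 + 21*(⅓)) + 10402) - 109 = ((-22 + 7) + 10402) - 109 = (-15 + 10402) - 109 = 10387 - 109 = 10278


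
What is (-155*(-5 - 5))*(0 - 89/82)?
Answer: -68975/41 ≈ -1682.3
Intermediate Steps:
(-155*(-5 - 5))*(0 - 89/82) = (-155*(-10))*(0 - 89/82) = (-155*(-10))*(0 - 1*89/82) = 1550*(0 - 89/82) = 1550*(-89/82) = -68975/41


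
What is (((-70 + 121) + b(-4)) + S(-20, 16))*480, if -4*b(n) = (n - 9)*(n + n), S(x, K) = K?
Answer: 19680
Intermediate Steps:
b(n) = -n*(-9 + n)/2 (b(n) = -(n - 9)*(n + n)/4 = -(-9 + n)*2*n/4 = -n*(-9 + n)/2)
(((-70 + 121) + b(-4)) + S(-20, 16))*480 = (((-70 + 121) + (½)*(-4)*(9 - 1*(-4))) + 16)*480 = ((51 + (½)*(-4)*(9 + 4)) + 16)*480 = ((51 + (½)*(-4)*13) + 16)*480 = ((51 - 26) + 16)*480 = (25 + 16)*480 = 41*480 = 19680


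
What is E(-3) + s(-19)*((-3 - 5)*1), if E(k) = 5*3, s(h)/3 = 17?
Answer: -393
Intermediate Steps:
s(h) = 51 (s(h) = 3*17 = 51)
E(k) = 15
E(-3) + s(-19)*((-3 - 5)*1) = 15 + 51*((-3 - 5)*1) = 15 + 51*(-8*1) = 15 + 51*(-8) = 15 - 408 = -393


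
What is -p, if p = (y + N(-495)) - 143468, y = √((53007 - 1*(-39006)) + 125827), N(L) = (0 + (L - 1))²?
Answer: -102548 - 4*√13615 ≈ -1.0301e+5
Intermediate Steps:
N(L) = (-1 + L)² (N(L) = (0 + (-1 + L))² = (-1 + L)²)
y = 4*√13615 (y = √((53007 + 39006) + 125827) = √(92013 + 125827) = √217840 = 4*√13615 ≈ 466.73)
p = 102548 + 4*√13615 (p = (4*√13615 + (-1 - 495)²) - 143468 = (4*√13615 + (-496)²) - 143468 = (4*√13615 + 246016) - 143468 = (246016 + 4*√13615) - 143468 = 102548 + 4*√13615 ≈ 1.0301e+5)
-p = -(102548 + 4*√13615) = -102548 - 4*√13615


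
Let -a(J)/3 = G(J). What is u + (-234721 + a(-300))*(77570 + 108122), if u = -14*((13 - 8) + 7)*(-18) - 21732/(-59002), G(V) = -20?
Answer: -1285496262602522/29501 ≈ -4.3575e+10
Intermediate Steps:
a(J) = 60 (a(J) = -3*(-20) = 60)
u = 89221890/29501 (u = -14*(5 + 7)*(-18) - 21732*(-1)/59002 = -14*12*(-18) - 1*(-10866/29501) = -168*(-18) + 10866/29501 = 3024 + 10866/29501 = 89221890/29501 ≈ 3024.4)
u + (-234721 + a(-300))*(77570 + 108122) = 89221890/29501 + (-234721 + 60)*(77570 + 108122) = 89221890/29501 - 234661*185692 = 89221890/29501 - 43574670412 = -1285496262602522/29501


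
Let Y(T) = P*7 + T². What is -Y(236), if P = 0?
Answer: -55696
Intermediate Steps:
Y(T) = T² (Y(T) = 0*7 + T² = 0 + T² = T²)
-Y(236) = -1*236² = -1*55696 = -55696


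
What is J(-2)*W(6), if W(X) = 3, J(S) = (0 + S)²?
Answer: 12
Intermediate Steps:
J(S) = S²
J(-2)*W(6) = (-2)²*3 = 4*3 = 12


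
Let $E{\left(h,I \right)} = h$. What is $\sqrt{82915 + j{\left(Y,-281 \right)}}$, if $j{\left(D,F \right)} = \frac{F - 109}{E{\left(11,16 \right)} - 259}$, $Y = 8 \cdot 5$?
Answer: $\frac{\sqrt{318731305}}{62} \approx 287.95$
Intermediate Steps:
$Y = 40$
$j{\left(D,F \right)} = \frac{109}{248} - \frac{F}{248}$ ($j{\left(D,F \right)} = \frac{F - 109}{11 - 259} = \frac{-109 + F}{-248} = \left(-109 + F\right) \left(- \frac{1}{248}\right) = \frac{109}{248} - \frac{F}{248}$)
$\sqrt{82915 + j{\left(Y,-281 \right)}} = \sqrt{82915 + \left(\frac{109}{248} - - \frac{281}{248}\right)} = \sqrt{82915 + \left(\frac{109}{248} + \frac{281}{248}\right)} = \sqrt{82915 + \frac{195}{124}} = \sqrt{\frac{10281655}{124}} = \frac{\sqrt{318731305}}{62}$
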